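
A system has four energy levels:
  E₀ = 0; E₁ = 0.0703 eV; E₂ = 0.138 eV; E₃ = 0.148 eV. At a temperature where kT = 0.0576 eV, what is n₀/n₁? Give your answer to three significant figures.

n₀/n₁ = exp[−(E₀−E₁)/kT] = exp(−(-0.0703 eV)/(0.0576 eV)) = exp(1.2205) = 3.39.

3.39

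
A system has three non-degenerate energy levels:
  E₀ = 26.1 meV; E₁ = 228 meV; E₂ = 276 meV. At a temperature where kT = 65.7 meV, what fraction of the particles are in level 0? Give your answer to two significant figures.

0.94

Eᵢ/kT = 0.3973, 3.470, 4.201.
Z = Σ e^(−Eᵢ/kT) = e^(−0.3973) + e^(−3.470) + e^(−4.201) = 0.6721 + 0.03112 + 0.01498 = 0.7182.
P₀ = e^(−E₀/kT) / Z = 0.6721/0.7182 = 0.94.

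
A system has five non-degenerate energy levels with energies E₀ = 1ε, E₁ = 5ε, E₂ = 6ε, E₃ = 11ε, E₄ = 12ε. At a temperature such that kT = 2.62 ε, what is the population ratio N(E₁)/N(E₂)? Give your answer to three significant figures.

n₁/n₂ = exp[−(E₁−E₂)/kT] = exp(−(-1ε)/(2.62ε)) = exp(0.38168) = 1.46.

1.46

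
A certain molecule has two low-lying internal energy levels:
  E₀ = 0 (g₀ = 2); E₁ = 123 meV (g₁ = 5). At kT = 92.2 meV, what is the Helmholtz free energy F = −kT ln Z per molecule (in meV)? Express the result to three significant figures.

Eᵢ/kT = 0, 1.3341.
Z = Σ gᵢe^(−Eᵢ/kT) = 2·e^(−0) + 5·e^(−1.3341) = 2.0000 + 1.3170 = 3.3170.
F = −kT ln Z = −92.2 × ln(3.3170) = −92.2 × 1.1991 = -111 meV.

-111 meV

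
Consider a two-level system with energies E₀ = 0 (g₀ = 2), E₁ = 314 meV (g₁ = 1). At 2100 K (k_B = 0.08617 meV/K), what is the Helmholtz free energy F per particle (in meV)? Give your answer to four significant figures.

-140.7 meV

k_BT = 0.08617 × 2100 K = 180.957 meV.
Eᵢ/kT = 0, 1.73522.
Z = Σ gᵢe^(−Eᵢ/kT) = 2·e^(−0) + 1·e^(−1.73522) = 2.00000 + 0.176361 = 2.17636.
F = −kT ln Z = −180.957 × ln(2.17636) = −180.957 × 0.777654 = -140.7 meV.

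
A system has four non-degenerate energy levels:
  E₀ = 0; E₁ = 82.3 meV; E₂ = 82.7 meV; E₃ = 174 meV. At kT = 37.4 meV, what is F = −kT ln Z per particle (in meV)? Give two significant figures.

-7.7 meV

Eᵢ/kT = 0, 2.201, 2.211, 4.652.
Z = Σ e^(−Eᵢ/kT) = e^(−0) + e^(−2.201) + e^(−2.211) + e^(−4.652) = 1.000 + 0.1107 + 0.1096 + 0.009542 = 1.230.
F = −kT ln Z = −37.4 × ln(1.230) = −37.4 × 0.2070 = -7.7 meV.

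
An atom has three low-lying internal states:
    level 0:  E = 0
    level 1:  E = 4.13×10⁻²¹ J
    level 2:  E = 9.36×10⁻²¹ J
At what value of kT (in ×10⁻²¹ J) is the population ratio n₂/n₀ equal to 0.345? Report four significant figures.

n₂/n₀ = exp[−(E₂−E₀)/kT] = 0.345.
⇒ (E₂−E₀)/kT = ln(1/0.345) = ln(2.89855) = 1.06421.
kT = 9.36 ×10⁻²¹ J / 1.06421 = 8.795 ×10⁻²¹ J.

8.795 ×10⁻²¹ J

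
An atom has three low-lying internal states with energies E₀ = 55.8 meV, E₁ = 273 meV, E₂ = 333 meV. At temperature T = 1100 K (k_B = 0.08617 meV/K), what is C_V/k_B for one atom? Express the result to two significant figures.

k_BT = 0.08617 × 1100 K = 94.79 meV.
Eᵢ/kT = 0.5887, 2.880, 3.513.
Z = Σ e^(−Eᵢ/kT) = e^(−0.5887) + e^(−2.880) + e^(−3.513) = 0.5550 + 0.05613 + 0.02981 = 0.6409.
⟨E⟩ = 87.72 meV, ⟨E²⟩ = 14380 meV².
C_V/k_B = (⟨E²⟩ − ⟨E⟩²)/(kT)² = (14380 − 7695)/8985 = 0.74.

0.74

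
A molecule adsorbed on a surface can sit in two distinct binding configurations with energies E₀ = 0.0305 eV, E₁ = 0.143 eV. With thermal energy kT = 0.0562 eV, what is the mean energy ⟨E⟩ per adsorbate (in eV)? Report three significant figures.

Eᵢ/kT = 0.54270, 2.5445.
Z = Σ e^(−Eᵢ/kT) = e^(−0.54270) + e^(−2.5445) = 0.58118 + 0.078512 = 0.65969.
⟨E⟩ = Σ Eᵢ e^(−Eᵢ/kT) / Z = (0.0305·0.58118 + 0.143·0.078512) / 0.65969 = 0.0439 eV.

0.0439 eV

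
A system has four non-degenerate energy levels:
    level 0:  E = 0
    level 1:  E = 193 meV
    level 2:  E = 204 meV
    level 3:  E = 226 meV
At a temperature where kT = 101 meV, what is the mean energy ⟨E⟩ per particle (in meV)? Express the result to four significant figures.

57.48 meV

Eᵢ/kT = 0, 1.91089, 2.01980, 2.23762.
Z = Σ e^(−Eᵢ/kT) = e^(−0) + e^(−1.91089) + e^(−2.01980) + e^(−2.23762) = 1.00000 + 0.147949 + 0.132682 + 0.106712 = 1.38734.
⟨E⟩ = Σ Eᵢ e^(−Eᵢ/kT) / Z = (0·1.00000 + 193·0.147949 + 204·0.132682 + 226·0.106712) / 1.38734 = 57.48 meV.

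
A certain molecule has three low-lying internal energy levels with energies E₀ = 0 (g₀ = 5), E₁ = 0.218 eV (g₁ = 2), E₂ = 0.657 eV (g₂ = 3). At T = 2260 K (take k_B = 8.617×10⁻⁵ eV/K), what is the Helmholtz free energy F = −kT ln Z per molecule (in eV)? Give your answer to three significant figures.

-0.341 eV

k_BT = 8.617×10⁻⁵ × 2260 K = 0.19474 eV.
Eᵢ/kT = 0, 1.1194, 3.3737.
Z = Σ gᵢe^(−Eᵢ/kT) = 5·e^(−0) + 2·e^(−1.1194) + 3·e^(−3.3737) = 5.0000 + 0.65295 + 0.10279 = 5.7557.
F = −kT ln Z = −0.19474 × ln(5.7557) = −0.19474 × 1.7502 = -0.341 eV.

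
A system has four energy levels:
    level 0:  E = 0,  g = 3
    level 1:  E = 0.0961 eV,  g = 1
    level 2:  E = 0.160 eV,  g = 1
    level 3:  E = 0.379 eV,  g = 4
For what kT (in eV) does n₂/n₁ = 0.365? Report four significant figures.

0.06340 eV

n₂/n₁ = (g₂/g₁) exp[−(E₂−E₁)/kT] = 0.365.
⇒ (E₂−E₁)/kT = ln((1/1)/0.365) = ln(2.73973) = 1.00786.
kT = 0.0639 eV / 1.00786 = 0.06340 eV.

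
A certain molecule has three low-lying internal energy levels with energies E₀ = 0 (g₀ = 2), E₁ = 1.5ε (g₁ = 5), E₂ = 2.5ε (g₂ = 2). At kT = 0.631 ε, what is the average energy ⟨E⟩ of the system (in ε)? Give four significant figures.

0.3162 ε

Eᵢ/kT = 0, 2.37718, 3.96197.
Z = Σ gᵢe^(−Eᵢ/kT) = 2·e^(−0) + 5·e^(−2.37718) + 2·e^(−3.96197) = 2.00000 + 0.464060 + 0.0380512 = 2.50211.
⟨E⟩ = Σ Eᵢ gᵢe^(−Eᵢ/kT) / Z = (0·2.00000 + 1.5·0.464060 + 2.5·0.0380512) / 2.50211 = 0.3162 ε.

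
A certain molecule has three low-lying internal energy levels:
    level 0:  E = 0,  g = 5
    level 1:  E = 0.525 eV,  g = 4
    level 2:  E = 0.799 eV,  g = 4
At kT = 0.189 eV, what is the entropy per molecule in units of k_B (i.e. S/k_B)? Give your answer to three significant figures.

Eᵢ/kT = 0, 2.7778, 4.2275.
Z = Σ gᵢe^(−Eᵢ/kT) = 5·e^(−0) + 4·e^(−2.7778) + 4·e^(−4.2275) = 5.0000 + 0.24870 + 0.058355 = 5.3071.
⟨E⟩ = Σ EᵢPᵢ = 0.033388 eV.
S/k_B = ln Z + ⟨E⟩/kT = ln(5.3071) + 0.033388/0.189 = 1.6690 + 0.17666 = 1.85.

1.85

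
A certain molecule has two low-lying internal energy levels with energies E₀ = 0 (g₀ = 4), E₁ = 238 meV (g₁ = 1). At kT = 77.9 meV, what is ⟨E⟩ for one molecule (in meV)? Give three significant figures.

Eᵢ/kT = 0, 3.0552.
Z = Σ gᵢe^(−Eᵢ/kT) = 4·e^(−0) + 1·e^(−3.0552) = 4.0000 + 0.047113 = 4.0471.
⟨E⟩ = Σ Eᵢ gᵢe^(−Eᵢ/kT) / Z = (0·4.0000 + 238·0.047113) / 4.0471 = 2.77 meV.

2.77 meV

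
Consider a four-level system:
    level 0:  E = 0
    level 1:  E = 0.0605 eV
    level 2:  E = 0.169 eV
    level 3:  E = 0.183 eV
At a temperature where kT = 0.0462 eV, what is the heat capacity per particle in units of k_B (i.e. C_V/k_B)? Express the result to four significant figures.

0.6834

Eᵢ/kT = 0, 1.30952, 3.65801, 3.96104.
Z = Σ e^(−Eᵢ/kT) = e^(−0) + e^(−1.30952) + e^(−3.65801) + e^(−3.96104) = 1.00000 + 0.269950 + 0.0257838 + 0.0190433 = 1.31478.
⟨E⟩ = 0.0183866 eV, ⟨E²⟩ = 0.00179668 eV².
C_V/k_B = (⟨E²⟩ − ⟨E⟩²)/(kT)² = (0.00179668 − 0.000338067)/0.00213444 = 0.6834.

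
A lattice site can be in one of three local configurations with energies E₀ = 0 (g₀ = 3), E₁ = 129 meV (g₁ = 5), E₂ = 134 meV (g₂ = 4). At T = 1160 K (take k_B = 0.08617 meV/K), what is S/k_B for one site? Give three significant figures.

k_BT = 0.08617 × 1160 K = 99.957 meV.
Eᵢ/kT = 0, 1.2906, 1.3406.
Z = Σ gᵢe^(−Eᵢ/kT) = 3·e^(−0) + 5·e^(−1.2906) + 4·e^(−1.3406) = 3.0000 + 1.3755 + 1.0468 = 5.4223.
⟨E⟩ = Σ EᵢPᵢ = 58.593 meV.
S/k_B = ln Z + ⟨E⟩/kT = ln(5.4223) + 58.593/99.957 = 1.6905 + 0.58618 = 2.28.

2.28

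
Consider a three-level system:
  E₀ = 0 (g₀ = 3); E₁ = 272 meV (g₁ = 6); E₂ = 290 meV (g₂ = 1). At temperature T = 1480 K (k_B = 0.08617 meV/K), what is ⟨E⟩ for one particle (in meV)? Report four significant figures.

58.53 meV

k_BT = 0.08617 × 1480 K = 127.532 meV.
Eᵢ/kT = 0, 2.13280, 2.27394.
Z = Σ gᵢe^(−Eᵢ/kT) = 3·e^(−0) + 6·e^(−2.13280) + 1·e^(−2.27394) = 3.00000 + 0.711030 + 0.102906 = 3.81394.
⟨E⟩ = Σ Eᵢ gᵢe^(−Eᵢ/kT) / Z = (0·3.00000 + 272·0.711030 + 290·0.102906) / 3.81394 = 58.53 meV.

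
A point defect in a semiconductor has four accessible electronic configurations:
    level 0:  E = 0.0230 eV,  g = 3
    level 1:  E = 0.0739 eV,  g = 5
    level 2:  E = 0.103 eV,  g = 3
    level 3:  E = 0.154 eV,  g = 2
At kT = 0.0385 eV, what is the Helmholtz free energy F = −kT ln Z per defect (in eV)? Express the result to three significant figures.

Eᵢ/kT = 0.59740, 1.9195, 2.6753, 4.0000.
Z = Σ gᵢe^(−Eᵢ/kT) = 3·e^(−0.59740) + 5·e^(−1.9195) + 3·e^(−2.6753) + 2·e^(−4.0000) = 1.6507 + 0.73340 + 0.20666 + 0.036631 = 2.6274.
F = −kT ln Z = −0.0385 × ln(2.6274) = −0.0385 × 0.96599 = -0.0372 eV.

-0.0372 eV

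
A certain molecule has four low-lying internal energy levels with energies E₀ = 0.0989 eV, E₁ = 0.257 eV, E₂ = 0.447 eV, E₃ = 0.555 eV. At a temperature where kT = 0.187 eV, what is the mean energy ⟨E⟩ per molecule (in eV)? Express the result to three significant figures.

0.196 eV

Eᵢ/kT = 0.52888, 1.3743, 2.3904, 2.9679.
Z = Σ e^(−Eᵢ/kT) = e^(−0.52888) + e^(−1.3743) + e^(−2.3904) + e^(−2.9679) = 0.58926 + 0.25302 + 0.091593 + 0.051411 = 0.98528.
⟨E⟩ = Σ Eᵢ e^(−Eᵢ/kT) / Z = (0.0989·0.58926 + 0.257·0.25302 + 0.447·0.091593 + 0.555·0.051411) / 0.98528 = 0.196 eV.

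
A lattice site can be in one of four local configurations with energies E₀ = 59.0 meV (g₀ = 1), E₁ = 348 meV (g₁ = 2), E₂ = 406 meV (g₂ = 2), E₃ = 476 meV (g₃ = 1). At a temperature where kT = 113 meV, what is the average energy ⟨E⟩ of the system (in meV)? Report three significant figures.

Eᵢ/kT = 0.52212, 3.0796, 3.5929, 4.2124.
Z = Σ gᵢe^(−Eᵢ/kT) = 1·e^(−0.52212) + 2·e^(−3.0796) + 2·e^(−3.5929) + 1·e^(−4.2124) = 0.59326 + 0.091955 + 0.055037 + 0.014811 = 0.75506.
⟨E⟩ = Σ Eᵢ gᵢe^(−Eᵢ/kT) / Z = (59.0·0.59326 + 348·0.091955 + 406·0.055037 + 476·0.014811) / 0.75506 = 128 meV.

128 meV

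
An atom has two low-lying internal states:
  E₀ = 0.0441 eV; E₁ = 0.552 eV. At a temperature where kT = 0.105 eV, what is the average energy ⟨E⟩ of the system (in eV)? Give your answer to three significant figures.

0.0481 eV

Eᵢ/kT = 0.42000, 5.2571.
Z = Σ e^(−Eᵢ/kT) = e^(−0.42000) + e^(−5.2571) = 0.65705 + 0.0052104 = 0.66226.
⟨E⟩ = Σ Eᵢ e^(−Eᵢ/kT) / Z = (0.0441·0.65705 + 0.552·0.0052104) / 0.66226 = 0.0481 eV.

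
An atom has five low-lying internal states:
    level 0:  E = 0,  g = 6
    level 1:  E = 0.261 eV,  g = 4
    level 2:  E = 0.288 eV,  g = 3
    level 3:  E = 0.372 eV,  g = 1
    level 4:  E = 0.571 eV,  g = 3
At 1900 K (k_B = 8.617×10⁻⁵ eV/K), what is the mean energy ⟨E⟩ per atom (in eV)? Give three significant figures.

0.0600 eV

k_BT = 8.617×10⁻⁵ × 1900 K = 0.16372 eV.
Eᵢ/kT = 0, 1.5942, 1.7591, 2.2722, 3.4877.
Z = Σ gᵢe^(−Eᵢ/kT) = 6·e^(−0) + 4·e^(−1.5942) + 3·e^(−1.7591) + 1·e^(−2.2722) + 3·e^(−3.4877) = 6.0000 + 0.81228 + 0.51660 + 0.10309 + 0.091713 = 7.5237.
⟨E⟩ = Σ Eᵢ gᵢe^(−Eᵢ/kT) / Z = (0·6.0000 + 0.261·0.81228 + 0.288·0.51660 + 0.372·0.10309 + 0.571·0.091713) / 7.5237 = 0.0600 eV.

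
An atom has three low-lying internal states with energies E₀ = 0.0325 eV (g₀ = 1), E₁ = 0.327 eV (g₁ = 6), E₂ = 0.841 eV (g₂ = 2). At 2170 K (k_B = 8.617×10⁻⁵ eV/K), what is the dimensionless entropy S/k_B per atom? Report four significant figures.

k_BT = 8.617×10⁻⁵ × 2170 K = 0.186989 eV.
Eᵢ/kT = 0.173807, 1.74877, 4.49759.
Z = Σ gᵢe^(−Eᵢ/kT) = 1·e^(−0.173807) + 6·e^(−1.74877) + 2·e^(−4.49759) = 0.840459 + 1.04393 + 0.0222716 = 1.90666.
⟨E⟩ = Σ EᵢPᵢ = 0.203188 eV.
S/k_B = ln Z + ⟨E⟩/kT = ln(1.90666) + 0.203188/0.186989 = 0.645353 + 1.08663 = 1.732.

1.732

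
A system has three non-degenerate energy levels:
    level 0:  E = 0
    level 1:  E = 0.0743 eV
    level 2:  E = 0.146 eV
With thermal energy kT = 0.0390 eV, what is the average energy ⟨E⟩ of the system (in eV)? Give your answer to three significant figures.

Eᵢ/kT = 0, 1.9051, 3.7436.
Z = Σ e^(−Eᵢ/kT) = e^(−0) + e^(−1.9051) + e^(−3.7436) = 1.0000 + 0.14881 + 0.023669 = 1.1725.
⟨E⟩ = Σ Eᵢ e^(−Eᵢ/kT) / Z = (0·1.0000 + 0.0743·0.14881 + 0.146·0.023669) / 1.1725 = 0.0124 eV.

0.0124 eV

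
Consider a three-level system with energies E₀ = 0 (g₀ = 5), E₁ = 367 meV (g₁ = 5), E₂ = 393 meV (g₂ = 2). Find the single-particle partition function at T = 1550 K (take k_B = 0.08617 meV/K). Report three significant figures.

k_BT = 0.08617 × 1550 K = 133.56 meV.
Eᵢ/kT = 0, 2.7478, 2.9425.
Z = Σ gᵢe^(−Eᵢ/kT) = 5·e^(−0) + 5·e^(−2.7478) + 2·e^(−2.9425) = 5.0000 + 0.32034 + 0.10547 = 5.4258.

Z = 5.43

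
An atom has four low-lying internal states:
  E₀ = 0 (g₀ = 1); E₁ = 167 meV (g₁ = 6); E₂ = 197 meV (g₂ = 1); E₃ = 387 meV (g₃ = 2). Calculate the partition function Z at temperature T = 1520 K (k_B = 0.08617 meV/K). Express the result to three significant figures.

Z = 3.00

k_BT = 0.08617 × 1520 K = 130.98 meV.
Eᵢ/kT = 0, 1.2750, 1.5040, 2.9546.
Z = Σ gᵢe^(−Eᵢ/kT) = 1·e^(−0) + 6·e^(−1.2750) + 1·e^(−1.5040) + 2·e^(−2.9546) = 1.0000 + 1.6766 + 0.22224 + 0.10420 = 3.0030.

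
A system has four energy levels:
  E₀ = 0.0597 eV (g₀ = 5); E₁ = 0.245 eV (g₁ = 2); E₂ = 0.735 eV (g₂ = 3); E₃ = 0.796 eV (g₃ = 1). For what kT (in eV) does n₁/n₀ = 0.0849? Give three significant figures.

0.120 eV

n₁/n₀ = (g₁/g₀) exp[−(E₁−E₀)/kT] = 0.0849.
⇒ (E₁−E₀)/kT = ln((2/5)/0.0849) = ln(4.7114) = 1.5500.
kT = 0.1853 eV / 1.5500 = 0.120 eV.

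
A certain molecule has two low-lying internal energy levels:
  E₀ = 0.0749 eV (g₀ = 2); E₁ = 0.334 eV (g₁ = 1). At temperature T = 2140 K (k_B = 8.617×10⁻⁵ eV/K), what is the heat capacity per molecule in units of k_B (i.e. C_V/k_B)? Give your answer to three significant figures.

k_BT = 8.617×10⁻⁵ × 2140 K = 0.18440 eV.
Eᵢ/kT = 0.40618, 1.8113.
Z = Σ gᵢe^(−Eᵢ/kT) = 2·e^(−0.40618) + 1·e^(−1.8113) = 1.3324 + 0.16344 = 1.4958.
⟨E⟩ = 0.10321 eV, ⟨E²⟩ = 0.017186 eV².
C_V/k_B = (⟨E²⟩ − ⟨E⟩²)/(kT)² = (0.017186 − 0.010652)/0.034003 = 0.192.

0.192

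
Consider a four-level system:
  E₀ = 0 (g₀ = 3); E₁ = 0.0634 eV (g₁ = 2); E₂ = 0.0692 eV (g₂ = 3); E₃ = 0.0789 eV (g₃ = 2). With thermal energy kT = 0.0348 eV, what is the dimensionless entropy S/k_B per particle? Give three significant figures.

1.85

Eᵢ/kT = 0, 1.8218, 1.9885, 2.2672.
Z = Σ gᵢe^(−Eᵢ/kT) = 3·e^(−0) + 2·e^(−1.8218) + 3·e^(−1.9885) + 2·e^(−2.2672) = 3.0000 + 0.32347 + 0.41070 + 0.20720 = 3.9414.
⟨E⟩ = Σ EᵢPᵢ = 0.016562 eV.
S/k_B = ln Z + ⟨E⟩/kT = ln(3.9414) + 0.016562/0.0348 = 1.3715 + 0.47592 = 1.85.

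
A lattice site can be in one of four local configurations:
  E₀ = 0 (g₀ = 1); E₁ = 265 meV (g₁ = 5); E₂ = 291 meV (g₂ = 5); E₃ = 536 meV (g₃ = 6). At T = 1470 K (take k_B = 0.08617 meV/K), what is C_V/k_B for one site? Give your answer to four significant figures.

k_BT = 0.08617 × 1470 K = 126.670 meV.
Eᵢ/kT = 0, 2.09205, 2.29731, 4.23147.
Z = Σ gᵢe^(−Eᵢ/kT) = 1·e^(−0) + 5·e^(−2.09205) + 5·e^(−2.29731) + 6·e^(−4.23147) = 1.00000 + 0.617169 + 0.502645 + 0.0871861 = 2.20700.
⟨E⟩ = 161.555 meV, ⟨E²⟩ = 50273.4 meV².
C_V/k_B = (⟨E²⟩ − ⟨E⟩²)/(kT)² = (50273.4 − 26100.0)/16045.3 = 1.507.

1.507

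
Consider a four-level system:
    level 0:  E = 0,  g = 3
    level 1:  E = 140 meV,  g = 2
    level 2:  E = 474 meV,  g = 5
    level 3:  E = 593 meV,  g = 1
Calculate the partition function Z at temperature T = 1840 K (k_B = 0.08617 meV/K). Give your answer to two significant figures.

Z = 4.1

k_BT = 0.08617 × 1840 K = 158.6 meV.
Eᵢ/kT = 0, 0.8827, 2.989, 3.739.
Z = Σ gᵢe^(−Eᵢ/kT) = 3·e^(−0) + 2·e^(−0.8827) + 5·e^(−2.989) + 1·e^(−3.739) = 3.000 + 0.8273 + 0.2517 + 0.02378 = 4.103.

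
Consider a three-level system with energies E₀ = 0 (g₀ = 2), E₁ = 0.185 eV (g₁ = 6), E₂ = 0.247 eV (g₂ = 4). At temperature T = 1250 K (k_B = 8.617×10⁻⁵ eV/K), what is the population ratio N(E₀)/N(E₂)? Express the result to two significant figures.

5.0

k_BT = 8.617×10⁻⁵ × 1250 K = 0.1077 eV.
n₀/n₂ = (g₀/g₂) exp[−(E₀−E₂)/kT] = (2/4) × exp(−(-0.247 eV)/(0.1077 eV)) = (2/4) × exp(2.293) = 5.0.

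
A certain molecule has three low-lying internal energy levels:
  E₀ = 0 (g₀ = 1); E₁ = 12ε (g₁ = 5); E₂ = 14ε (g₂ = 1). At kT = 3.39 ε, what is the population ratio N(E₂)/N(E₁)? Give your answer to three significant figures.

0.111

n₂/n₁ = (g₂/g₁) exp[−(E₂−E₁)/kT] = (1/5) × exp(−(2ε)/(3.39ε)) = (1/5) × exp(-0.58997) = 0.111.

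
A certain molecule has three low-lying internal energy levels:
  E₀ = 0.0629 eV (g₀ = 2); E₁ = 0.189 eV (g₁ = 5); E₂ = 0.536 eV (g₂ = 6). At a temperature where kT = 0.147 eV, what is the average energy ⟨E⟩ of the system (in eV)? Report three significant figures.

0.150 eV

Eᵢ/kT = 0.42789, 1.2857, 3.6463.
Z = Σ gᵢe^(−Eᵢ/kT) = 2·e^(−0.42789) + 5·e^(−1.2857) + 6·e^(−3.6463) = 1.3038 + 1.3823 + 0.15652 = 2.8426.
⟨E⟩ = Σ Eᵢ gᵢe^(−Eᵢ/kT) / Z = (0.0629·1.3038 + 0.189·1.3823 + 0.536·0.15652) / 2.8426 = 0.150 eV.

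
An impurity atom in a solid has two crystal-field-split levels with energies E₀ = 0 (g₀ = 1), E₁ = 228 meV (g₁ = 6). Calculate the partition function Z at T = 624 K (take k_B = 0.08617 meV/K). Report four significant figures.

k_BT = 0.08617 × 624 K = 53.7701 meV.
Eᵢ/kT = 0, 4.24027.
Z = Σ gᵢe^(−Eᵢ/kT) = 1·e^(−0) + 6·e^(−4.24027) = 1.00000 + 0.0864222 = 1.08642.

Z = 1.086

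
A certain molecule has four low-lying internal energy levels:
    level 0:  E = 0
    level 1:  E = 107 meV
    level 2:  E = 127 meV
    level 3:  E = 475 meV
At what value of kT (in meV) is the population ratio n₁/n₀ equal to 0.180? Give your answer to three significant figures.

62.4 meV

n₁/n₀ = exp[−(E₁−E₀)/kT] = 0.180.
⇒ (E₁−E₀)/kT = ln(1/0.180) = ln(5.5556) = 1.7148.
kT = 107 meV / 1.7148 = 62.4 meV.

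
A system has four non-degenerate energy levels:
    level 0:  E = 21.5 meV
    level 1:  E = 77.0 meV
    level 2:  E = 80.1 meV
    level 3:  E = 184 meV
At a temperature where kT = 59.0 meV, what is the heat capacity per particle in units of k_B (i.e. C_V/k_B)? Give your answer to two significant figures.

0.41

Eᵢ/kT = 0.3644, 1.305, 1.358, 3.119.
Z = Σ e^(−Eᵢ/kT) = e^(−0.3644) + e^(−1.305) + e^(−1.358) + e^(−3.119) = 0.6946 + 0.2712 + 0.2572 + 0.04420 = 1.267.
⟨E⟩ = 50.95 meV, ⟨E²⟩ = 4006 meV².
C_V/k_B = (⟨E²⟩ − ⟨E⟩²)/(kT)² = (4006 − 2596)/3481 = 0.41.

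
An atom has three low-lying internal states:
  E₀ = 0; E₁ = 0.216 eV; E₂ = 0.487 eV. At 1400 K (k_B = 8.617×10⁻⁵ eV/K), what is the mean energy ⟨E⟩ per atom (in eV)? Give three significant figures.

0.0377 eV

k_BT = 8.617×10⁻⁵ × 1400 K = 0.12064 eV.
Eᵢ/kT = 0, 1.7905, 4.0368.
Z = Σ e^(−Eᵢ/kT) = e^(−0) + e^(−1.7905) + e^(−4.0368) = 1.0000 + 0.16688 + 0.017654 = 1.1845.
⟨E⟩ = Σ Eᵢ e^(−Eᵢ/kT) / Z = (0·1.0000 + 0.216·0.16688 + 0.487·0.017654) / 1.1845 = 0.0377 eV.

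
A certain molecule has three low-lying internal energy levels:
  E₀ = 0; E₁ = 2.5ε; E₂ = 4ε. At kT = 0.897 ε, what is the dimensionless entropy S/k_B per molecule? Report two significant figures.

Eᵢ/kT = 0, 2.787, 4.459.
Z = Σ e^(−Eᵢ/kT) = e^(−0) + e^(−2.787) + e^(−4.459) = 1.000 + 0.06161 + 0.01157 = 1.073.
⟨E⟩ = Σ EᵢPᵢ = 0.1867 ε.
S/k_B = ln Z + ⟨E⟩/kT = ln(1.073) + 0.1867/0.897 = 0.07046 + 0.2081 = 0.28.

0.28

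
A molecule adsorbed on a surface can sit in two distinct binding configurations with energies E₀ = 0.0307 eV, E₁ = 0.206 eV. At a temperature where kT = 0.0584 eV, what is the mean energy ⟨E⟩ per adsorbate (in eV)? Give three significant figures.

Eᵢ/kT = 0.52568, 3.5274.
Z = Σ e^(−Eᵢ/kT) = e^(−0.52568) + e^(−3.5274) = 0.59115 + 0.029381 = 0.62053.
⟨E⟩ = Σ Eᵢ e^(−Eᵢ/kT) / Z = (0.0307·0.59115 + 0.206·0.029381) / 0.62053 = 0.0390 eV.

0.0390 eV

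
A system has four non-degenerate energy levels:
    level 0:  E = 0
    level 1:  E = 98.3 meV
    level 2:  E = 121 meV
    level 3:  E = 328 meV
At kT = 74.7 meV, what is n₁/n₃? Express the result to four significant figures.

n₁/n₃ = exp[−(E₁−E₃)/kT] = exp(−(-229.7 meV)/(74.7 meV)) = exp(3.07497) = 21.65.

21.65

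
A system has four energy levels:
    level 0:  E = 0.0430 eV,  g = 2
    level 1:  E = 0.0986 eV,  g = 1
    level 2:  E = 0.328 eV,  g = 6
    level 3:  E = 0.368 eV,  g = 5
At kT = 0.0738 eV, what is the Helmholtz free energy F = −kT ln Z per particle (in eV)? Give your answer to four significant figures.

-0.02915 eV

Eᵢ/kT = 0.582656, 1.33604, 4.44444, 4.98645.
Z = Σ gᵢe^(−Eᵢ/kT) = 2·e^(−0.582656) + 1·e^(−1.33604) + 6·e^(−4.44444) + 5·e^(−4.98645) = 1.11683 + 0.262885 + 0.0704621 + 0.0341493 = 1.48433.
F = −kT ln Z = −0.0738 × ln(1.48433) = −0.0738 × 0.394963 = -0.02915 eV.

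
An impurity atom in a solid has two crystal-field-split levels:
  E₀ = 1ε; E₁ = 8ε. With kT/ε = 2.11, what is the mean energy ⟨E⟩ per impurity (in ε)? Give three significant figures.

Eᵢ/kT = 0.47393, 3.7915.
Z = Σ e^(−Eᵢ/kT) = e^(−0.47393) + e^(−3.7915) = 0.62255 + 0.022562 = 0.64511.
⟨E⟩ = Σ Eᵢ e^(−Eᵢ/kT) / Z = (1·0.62255 + 8·0.022562) / 0.64511 = 1.24 ε.

1.24 ε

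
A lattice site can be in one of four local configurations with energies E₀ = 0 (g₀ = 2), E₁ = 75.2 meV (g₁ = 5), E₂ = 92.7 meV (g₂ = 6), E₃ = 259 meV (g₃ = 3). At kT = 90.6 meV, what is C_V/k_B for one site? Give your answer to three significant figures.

0.314

Eᵢ/kT = 0, 0.83002, 1.0232, 2.8587.
Z = Σ gᵢe^(−Eᵢ/kT) = 2·e^(−0) + 5·e^(−0.83002) + 6·e^(−1.0232) + 3·e^(−2.8587) = 2.0000 + 2.1802 + 2.1567 + 0.17203 = 6.5089.
⟨E⟩ = 62.750 meV, ⟨E²⟩ = 6514.5 meV².
C_V/k_B = (⟨E²⟩ − ⟨E⟩²)/(kT)² = (6514.5 − 3937.6)/8208.4 = 0.314.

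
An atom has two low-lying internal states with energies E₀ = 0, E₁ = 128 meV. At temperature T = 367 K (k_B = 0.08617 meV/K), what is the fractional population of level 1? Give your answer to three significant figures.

0.0172

k_BT = 0.08617 × 367 K = 31.624 meV.
Eᵢ/kT = 0, 4.0476.
Z = Σ e^(−Eᵢ/kT) = e^(−0) + e^(−4.0476) = 1.0000 + 0.017464 = 1.0175.
P₁ = e^(−E₁/kT) / Z = 0.017464/1.0175 = 0.0172.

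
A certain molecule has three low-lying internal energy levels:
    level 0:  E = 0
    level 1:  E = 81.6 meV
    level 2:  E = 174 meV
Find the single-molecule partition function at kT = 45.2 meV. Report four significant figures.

Z = 1.186

Eᵢ/kT = 0, 1.80531, 3.84956.
Z = Σ e^(−Eᵢ/kT) = e^(−0) + e^(−1.80531) + e^(−3.84956) = 1.00000 + 0.164423 + 0.0212891 = 1.18571.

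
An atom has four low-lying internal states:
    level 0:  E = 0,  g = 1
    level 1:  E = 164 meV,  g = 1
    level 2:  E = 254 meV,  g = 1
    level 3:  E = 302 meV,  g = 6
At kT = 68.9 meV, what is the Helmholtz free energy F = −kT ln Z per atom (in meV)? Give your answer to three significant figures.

-12.1 meV

Eᵢ/kT = 0, 2.3803, 3.6865, 4.3832.
Z = Σ gᵢe^(−Eᵢ/kT) = 1·e^(−0) + 1·e^(−2.3803) + 1·e^(−3.6865) + 6·e^(−4.3832) = 1.0000 + 0.092523 + 0.025060 + 0.074912 = 1.1925.
F = −kT ln Z = −68.9 × ln(1.1925) = −68.9 × 0.17605 = -12.1 meV.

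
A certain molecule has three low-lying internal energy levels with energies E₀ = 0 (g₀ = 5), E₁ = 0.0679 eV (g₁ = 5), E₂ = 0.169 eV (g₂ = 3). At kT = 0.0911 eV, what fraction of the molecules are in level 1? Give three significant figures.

0.303

Eᵢ/kT = 0, 0.74533, 1.8551.
Z = Σ gᵢe^(−Eᵢ/kT) = 5·e^(−0) + 5·e^(−0.74533) + 3·e^(−1.8551) = 5.0000 + 2.3729 + 0.46931 = 7.8422.
P₁ = g₁ e^(−E₁/kT) / Z = 2.3729/7.8422 = 0.303.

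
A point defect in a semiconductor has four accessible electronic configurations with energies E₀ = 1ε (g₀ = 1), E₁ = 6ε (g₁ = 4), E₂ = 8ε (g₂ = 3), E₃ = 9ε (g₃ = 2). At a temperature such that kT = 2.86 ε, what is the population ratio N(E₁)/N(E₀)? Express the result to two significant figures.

n₁/n₀ = (g₁/g₀) exp[−(E₁−E₀)/kT] = (4/1) × exp(−(5ε)/(2.86ε)) = (4/1) × exp(-1.748) = 0.70.

0.70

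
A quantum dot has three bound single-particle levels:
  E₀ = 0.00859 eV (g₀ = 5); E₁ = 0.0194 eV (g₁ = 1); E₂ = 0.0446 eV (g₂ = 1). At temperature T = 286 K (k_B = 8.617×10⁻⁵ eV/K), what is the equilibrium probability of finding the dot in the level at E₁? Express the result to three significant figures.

k_BT = 8.617×10⁻⁵ × 286 K = 0.024645 eV.
Eᵢ/kT = 0.34855, 0.78718, 1.8097.
Z = Σ gᵢe^(−Eᵢ/kT) = 5·e^(−0.34855) + 1·e^(−0.78718) + 1·e^(−1.8097) = 3.5286 + 0.45513 + 0.16370 = 4.1474.
P₁ = g₁ e^(−E₁/kT) / Z = 0.45513/4.1474 = 0.110.

0.110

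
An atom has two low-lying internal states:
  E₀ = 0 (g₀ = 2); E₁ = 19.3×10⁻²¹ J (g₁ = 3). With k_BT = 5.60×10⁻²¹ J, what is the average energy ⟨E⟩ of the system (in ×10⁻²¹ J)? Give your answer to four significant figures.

Eᵢ/kT = 0, 3.44643.
Z = Σ gᵢe^(−Eᵢ/kT) = 2·e^(−0) + 3·e^(−3.44643) = 2.00000 + 0.0955775 = 2.09558.
⟨E⟩ = Σ Eᵢ gᵢe^(−Eᵢ/kT) / Z = (0·2.00000 + 19.3·0.0955775) / 2.09558 = 0.8803 ×10⁻²¹ J.

0.8803 ×10⁻²¹ J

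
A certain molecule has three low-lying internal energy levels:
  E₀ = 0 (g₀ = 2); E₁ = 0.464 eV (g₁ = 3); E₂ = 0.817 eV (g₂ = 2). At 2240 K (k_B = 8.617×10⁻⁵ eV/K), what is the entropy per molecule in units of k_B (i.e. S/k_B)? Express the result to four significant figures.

1.170

k_BT = 8.617×10⁻⁵ × 2240 K = 0.193021 eV.
Eᵢ/kT = 0, 2.40388, 4.23270.
Z = Σ gᵢe^(−Eᵢ/kT) = 2·e^(−0) + 3·e^(−2.40388) + 2·e^(−4.23270) = 2.00000 + 0.271100 + 0.0290263 = 2.30013.
⟨E⟩ = Σ EᵢPᵢ = 0.0649985 eV.
S/k_B = ln Z + ⟨E⟩/kT = ln(2.30013) + 0.0649985/0.193021 = 0.832966 + 0.336743 = 1.170.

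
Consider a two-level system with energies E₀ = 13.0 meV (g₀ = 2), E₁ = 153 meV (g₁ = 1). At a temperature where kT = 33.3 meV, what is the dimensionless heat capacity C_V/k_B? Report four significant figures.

0.1300

Eᵢ/kT = 0.390390, 4.59459.
Z = Σ gᵢe^(−Eᵢ/kT) = 2·e^(−0.390390) + 1·e^(−4.59459) = 1.35359 + 0.0101064 = 1.36370.
⟨E⟩ = 14.0375 meV, ⟨E²⟩ = 341.232 meV².
C_V/k_B = (⟨E²⟩ − ⟨E⟩²)/(kT)² = (341.232 − 197.051)/1108.89 = 0.1300.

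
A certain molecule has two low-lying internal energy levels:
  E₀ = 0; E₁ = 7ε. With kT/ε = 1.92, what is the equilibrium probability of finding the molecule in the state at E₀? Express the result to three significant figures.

0.975

Eᵢ/kT = 0, 3.6458.
Z = Σ e^(−Eᵢ/kT) = e^(−0) + e^(−3.6458) = 1.0000 + 0.026101 = 1.0261.
P₀ = e^(−E₀/kT) / Z = 1.0000/1.0261 = 0.975.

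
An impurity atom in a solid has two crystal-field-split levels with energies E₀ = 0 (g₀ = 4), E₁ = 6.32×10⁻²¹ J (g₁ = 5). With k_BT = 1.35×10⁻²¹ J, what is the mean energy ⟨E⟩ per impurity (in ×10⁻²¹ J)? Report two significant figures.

0.072 ×10⁻²¹ J

Eᵢ/kT = 0, 4.681.
Z = Σ gᵢe^(−Eᵢ/kT) = 4·e^(−0) + 5·e^(−4.681) = 4.000 + 0.04635 = 4.046.
⟨E⟩ = Σ Eᵢ gᵢe^(−Eᵢ/kT) / Z = (0·4.000 + 6.32·0.04635) / 4.046 = 0.072 ×10⁻²¹ J.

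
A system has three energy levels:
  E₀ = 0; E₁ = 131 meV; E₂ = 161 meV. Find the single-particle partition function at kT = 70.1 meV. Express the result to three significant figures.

Z = 1.25

Eᵢ/kT = 0, 1.8688, 2.2967.
Z = Σ e^(−Eᵢ/kT) = e^(−0) + e^(−1.8688) + e^(−2.2967) = 1.0000 + 0.15431 + 0.10059 = 1.2549.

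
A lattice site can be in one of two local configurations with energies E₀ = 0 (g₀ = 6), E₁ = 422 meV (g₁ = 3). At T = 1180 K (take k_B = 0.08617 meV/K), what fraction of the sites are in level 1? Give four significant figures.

0.007819

k_BT = 0.08617 × 1180 K = 101.681 meV.
Eᵢ/kT = 0, 4.15023.
Z = Σ gᵢe^(−Eᵢ/kT) = 6·e^(−0) + 3·e^(−4.15023) = 6.00000 + 0.0472824 = 6.04728.
P₁ = g₁ e^(−E₁/kT) / Z = 0.0472824/6.04728 = 0.007819.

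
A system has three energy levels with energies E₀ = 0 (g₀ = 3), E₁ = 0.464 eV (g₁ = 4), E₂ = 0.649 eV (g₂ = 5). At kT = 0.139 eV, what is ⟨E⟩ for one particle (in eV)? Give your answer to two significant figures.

0.030 eV

Eᵢ/kT = 0, 3.338, 4.669.
Z = Σ gᵢe^(−Eᵢ/kT) = 3·e^(−0) + 4·e^(−3.338) + 5·e^(−4.669) = 3.000 + 0.1420 + 0.04691 = 3.189.
⟨E⟩ = Σ Eᵢ gᵢe^(−Eᵢ/kT) / Z = (0·3.000 + 0.464·0.1420 + 0.649·0.04691) / 3.189 = 0.030 eV.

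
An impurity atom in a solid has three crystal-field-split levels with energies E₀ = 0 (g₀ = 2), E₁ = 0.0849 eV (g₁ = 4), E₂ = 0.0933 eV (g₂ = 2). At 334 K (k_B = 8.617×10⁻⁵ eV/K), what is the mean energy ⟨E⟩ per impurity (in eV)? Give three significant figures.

k_BT = 8.617×10⁻⁵ × 334 K = 0.028781 eV.
Eᵢ/kT = 0, 2.9499, 3.2417.
Z = Σ gᵢe^(−Eᵢ/kT) = 2·e^(−0) + 4·e^(−2.9499) + 2·e^(−3.2417) = 2.0000 + 0.20938 + 0.078195 = 2.2876.
⟨E⟩ = Σ Eᵢ gᵢe^(−Eᵢ/kT) / Z = (0·2.0000 + 0.0849·0.20938 + 0.0933·0.078195) / 2.2876 = 0.0110 eV.

0.0110 eV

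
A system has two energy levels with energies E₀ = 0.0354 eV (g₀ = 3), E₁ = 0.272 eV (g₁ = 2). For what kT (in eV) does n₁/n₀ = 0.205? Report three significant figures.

n₁/n₀ = (g₁/g₀) exp[−(E₁−E₀)/kT] = 0.205.
⇒ (E₁−E₀)/kT = ln((2/3)/0.205) = ln(3.2520) = 1.1793.
kT = 0.2366 eV / 1.1793 = 0.201 eV.

0.201 eV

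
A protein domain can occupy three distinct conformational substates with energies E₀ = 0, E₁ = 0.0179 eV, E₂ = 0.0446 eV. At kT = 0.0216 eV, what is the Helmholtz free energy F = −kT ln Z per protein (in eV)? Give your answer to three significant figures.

-0.00965 eV

Eᵢ/kT = 0, 0.82870, 2.0648.
Z = Σ e^(−Eᵢ/kT) = e^(−0) + e^(−0.82870) + e^(−2.0648) = 1.0000 + 0.43662 + 0.12684 = 1.5635.
F = −kT ln Z = −0.0216 × ln(1.5635) = −0.0216 × 0.44693 = -0.00965 eV.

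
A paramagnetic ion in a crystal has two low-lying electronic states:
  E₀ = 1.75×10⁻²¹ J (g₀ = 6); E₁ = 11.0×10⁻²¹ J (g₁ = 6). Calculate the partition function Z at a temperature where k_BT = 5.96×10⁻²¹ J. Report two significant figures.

Eᵢ/kT = 0.2936, 1.846.
Z = Σ gᵢe^(−Eᵢ/kT) = 6·e^(−0.2936) + 6·e^(−1.846) = 4.473 + 0.9472 = 5.420.

Z = 5.4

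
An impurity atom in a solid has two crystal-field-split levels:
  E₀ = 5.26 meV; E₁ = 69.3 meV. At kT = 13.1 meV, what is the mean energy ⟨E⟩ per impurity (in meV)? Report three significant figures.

5.74 meV

Eᵢ/kT = 0.40153, 5.2901.
Z = Σ e^(−Eᵢ/kT) = e^(−0.40153) + e^(−5.2901) = 0.66930 + 0.0050413 = 0.67434.
⟨E⟩ = Σ Eᵢ e^(−Eᵢ/kT) / Z = (5.26·0.66930 + 69.3·0.0050413) / 0.67434 = 5.74 meV.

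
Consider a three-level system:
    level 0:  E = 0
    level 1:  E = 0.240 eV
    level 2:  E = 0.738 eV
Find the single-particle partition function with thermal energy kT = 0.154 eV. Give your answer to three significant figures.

Z = 1.22

Eᵢ/kT = 0, 1.5584, 4.7922.
Z = Σ e^(−Eᵢ/kT) = e^(−0) + e^(−1.5584) + e^(−4.7922) = 1.0000 + 0.21047 + 0.0082942 = 1.2188.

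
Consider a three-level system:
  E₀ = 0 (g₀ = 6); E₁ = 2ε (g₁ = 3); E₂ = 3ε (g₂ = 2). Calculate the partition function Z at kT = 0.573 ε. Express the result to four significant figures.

Z = 6.102

Eᵢ/kT = 0, 3.49040, 5.23560.
Z = Σ gᵢe^(−Eᵢ/kT) = 6·e^(−0) + 3·e^(−3.49040) + 2·e^(−5.23560) = 6.00000 + 0.0914660 + 0.0106473 = 6.10211.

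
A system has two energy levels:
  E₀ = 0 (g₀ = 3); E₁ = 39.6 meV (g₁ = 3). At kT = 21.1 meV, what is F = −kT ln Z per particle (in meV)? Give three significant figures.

Eᵢ/kT = 0, 1.8768.
Z = Σ gᵢe^(−Eᵢ/kT) = 3·e^(−0) + 3·e^(−1.8768) = 3.0000 + 0.45924 = 3.4592.
F = −kT ln Z = −21.1 × ln(3.4592) = −21.1 × 1.2410 = -26.2 meV.

-26.2 meV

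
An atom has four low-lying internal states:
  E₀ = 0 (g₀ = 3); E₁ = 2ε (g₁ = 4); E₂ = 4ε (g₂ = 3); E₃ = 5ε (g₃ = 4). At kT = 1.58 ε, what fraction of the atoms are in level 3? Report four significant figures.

0.03725

Eᵢ/kT = 0, 1.26582, 2.53165, 3.16456.
Z = Σ gᵢe^(−Eᵢ/kT) = 3·e^(−0) + 4·e^(−1.26582) + 3·e^(−2.53165) + 4·e^(−3.16456) = 3.00000 + 1.12803 + 0.238583 + 0.168931 = 4.53554.
P₃ = g₃ e^(−E₃/kT) / Z = 0.168931/4.53554 = 0.03725.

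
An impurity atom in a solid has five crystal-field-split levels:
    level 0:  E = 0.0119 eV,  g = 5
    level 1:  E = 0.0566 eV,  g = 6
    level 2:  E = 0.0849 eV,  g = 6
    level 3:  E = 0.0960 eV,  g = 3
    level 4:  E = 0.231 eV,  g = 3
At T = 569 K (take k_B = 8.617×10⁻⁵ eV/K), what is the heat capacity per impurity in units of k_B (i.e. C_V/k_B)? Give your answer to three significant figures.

0.458

k_BT = 8.617×10⁻⁵ × 569 K = 0.049031 eV.
Eᵢ/kT = 0.24270, 1.1544, 1.7316, 1.9579, 4.7113.
Z = Σ gᵢe^(−Eᵢ/kT) = 5·e^(−0.24270) + 6·e^(−1.1544) + 6·e^(−1.7316) + 3·e^(−1.9579) + 3·e^(−4.7113) = 3.9225 + 1.8915 + 1.0620 + 0.42346 + 0.026979 = 7.3264.
⟨E⟩ = 0.039690 eV, ⟨E²⟩ = 0.0026769 eV².
C_V/k_B = (⟨E²⟩ − ⟨E⟩²)/(kT)² = (0.0026769 − 0.0015753)/0.0024040 = 0.458.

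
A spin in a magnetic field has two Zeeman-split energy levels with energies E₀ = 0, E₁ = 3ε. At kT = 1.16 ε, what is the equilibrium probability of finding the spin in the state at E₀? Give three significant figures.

Eᵢ/kT = 0, 2.5862.
Z = Σ e^(−Eᵢ/kT) = e^(−0) + e^(−2.5862) = 1.0000 + 0.075306 = 1.0753.
P₀ = e^(−E₀/kT) / Z = 1.0000/1.0753 = 0.930.

0.930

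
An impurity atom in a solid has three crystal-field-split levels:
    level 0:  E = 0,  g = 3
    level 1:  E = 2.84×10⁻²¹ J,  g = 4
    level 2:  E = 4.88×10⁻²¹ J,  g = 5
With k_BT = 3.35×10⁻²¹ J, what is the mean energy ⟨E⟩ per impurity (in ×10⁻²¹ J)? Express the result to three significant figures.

1.79 ×10⁻²¹ J

Eᵢ/kT = 0, 0.84776, 1.4567.
Z = Σ gᵢe^(−Eᵢ/kT) = 3·e^(−0) + 4·e^(−0.84776) + 5·e^(−1.4567) = 3.0000 + 1.7135 + 1.1650 = 5.8785.
⟨E⟩ = Σ Eᵢ gᵢe^(−Eᵢ/kT) / Z = (0·3.0000 + 2.84·1.7135 + 4.88·1.1650) / 5.8785 = 1.79 ×10⁻²¹ J.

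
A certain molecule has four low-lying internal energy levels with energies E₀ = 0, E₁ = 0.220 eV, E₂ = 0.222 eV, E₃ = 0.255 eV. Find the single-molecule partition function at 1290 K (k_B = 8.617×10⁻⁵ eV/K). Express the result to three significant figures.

k_BT = 8.617×10⁻⁵ × 1290 K = 0.11116 eV.
Eᵢ/kT = 0, 1.9791, 1.9971, 2.2940.
Z = Σ e^(−Eᵢ/kT) = e^(−0) + e^(−1.9791) + e^(−1.9971) + e^(−2.2940) = 1.0000 + 0.13819 + 0.13573 + 0.10086 = 1.3748.

Z = 1.37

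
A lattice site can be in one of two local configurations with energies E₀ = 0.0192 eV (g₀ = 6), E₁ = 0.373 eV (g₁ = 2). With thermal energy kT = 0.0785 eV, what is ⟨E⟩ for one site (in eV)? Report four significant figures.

Eᵢ/kT = 0.244586, 4.75159.
Z = Σ gᵢe^(−Eᵢ/kT) = 6·e^(−0.244586) + 2·e^(−4.75159) = 4.69817 + 0.0172759 = 4.71545.
⟨E⟩ = Σ Eᵢ gᵢe^(−Eᵢ/kT) / Z = (0.0192·4.69817 + 0.373·0.0172759) / 4.71545 = 0.02050 eV.

0.02050 eV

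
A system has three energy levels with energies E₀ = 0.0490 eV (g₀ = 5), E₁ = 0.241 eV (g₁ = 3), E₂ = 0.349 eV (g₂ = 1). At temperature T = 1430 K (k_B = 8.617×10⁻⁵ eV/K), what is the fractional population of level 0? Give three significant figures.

k_BT = 8.617×10⁻⁵ × 1430 K = 0.12322 eV.
Eᵢ/kT = 0.39766, 1.9559, 2.8323.
Z = Σ gᵢe^(−Eᵢ/kT) = 5·e^(−0.39766) + 3·e^(−1.9559) + 1·e^(−2.8323) = 3.3595 + 0.42431 + 0.058877 = 3.8427.
P₀ = g₀ e^(−E₀/kT) / Z = 3.3595/3.8427 = 0.874.

0.874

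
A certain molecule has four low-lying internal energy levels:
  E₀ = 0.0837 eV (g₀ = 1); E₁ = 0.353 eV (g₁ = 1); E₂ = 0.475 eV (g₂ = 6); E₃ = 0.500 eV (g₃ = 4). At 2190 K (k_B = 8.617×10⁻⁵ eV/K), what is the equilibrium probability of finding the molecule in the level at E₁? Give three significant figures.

0.0986

k_BT = 8.617×10⁻⁵ × 2190 K = 0.18871 eV.
Eᵢ/kT = 0.44354, 1.8706, 2.5171, 2.6496.
Z = Σ gᵢe^(−Eᵢ/kT) = 1·e^(−0.44354) + 1·e^(−1.8706) + 6·e^(−2.5171) + 4·e^(−2.6496) = 0.64176 + 0.15403 + 0.48416 + 0.28272 = 1.5627.
P₁ = g₁ e^(−E₁/kT) / Z = 0.15403/1.5627 = 0.0986.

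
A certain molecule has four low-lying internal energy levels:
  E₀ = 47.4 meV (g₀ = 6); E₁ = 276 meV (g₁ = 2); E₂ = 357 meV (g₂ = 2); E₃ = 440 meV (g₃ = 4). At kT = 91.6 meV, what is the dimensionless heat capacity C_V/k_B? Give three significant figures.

0.428

Eᵢ/kT = 0.51747, 3.0131, 3.8974, 4.8035.
Z = Σ gᵢe^(−Eᵢ/kT) = 6·e^(−0.51747) + 2·e^(−3.0131) + 2·e^(−3.8974) + 4·e^(−4.8035) = 3.5762 + 0.098278 + 0.040589 + 0.032804 = 3.7479.
⟨E⟩ = 60.183 meV, ⟨E²⟩ = 7216.1 meV².
C_V/k_B = (⟨E²⟩ − ⟨E⟩²)/(kT)² = (7216.1 − 3622.0)/8390.6 = 0.428.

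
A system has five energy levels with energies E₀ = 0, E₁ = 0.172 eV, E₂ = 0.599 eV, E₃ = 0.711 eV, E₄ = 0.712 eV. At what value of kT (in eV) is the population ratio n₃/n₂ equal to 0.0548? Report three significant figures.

0.0386 eV

n₃/n₂ = exp[−(E₃−E₂)/kT] = 0.0548.
⇒ (E₃−E₂)/kT = ln(1/0.0548) = ln(18.248) = 2.9041.
kT = 0.112 eV / 2.9041 = 0.0386 eV.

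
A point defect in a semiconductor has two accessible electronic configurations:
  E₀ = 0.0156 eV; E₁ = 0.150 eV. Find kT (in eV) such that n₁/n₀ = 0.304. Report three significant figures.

0.113 eV

n₁/n₀ = exp[−(E₁−E₀)/kT] = 0.304.
⇒ (E₁−E₀)/kT = ln(1/0.304) = ln(3.2895) = 1.1907.
kT = 0.1344 eV / 1.1907 = 0.113 eV.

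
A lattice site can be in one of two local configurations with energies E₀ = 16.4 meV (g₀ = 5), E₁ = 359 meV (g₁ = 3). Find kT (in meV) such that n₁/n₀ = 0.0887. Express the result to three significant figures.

179 meV

n₁/n₀ = (g₁/g₀) exp[−(E₁−E₀)/kT] = 0.0887.
⇒ (E₁−E₀)/kT = ln((3/5)/0.0887) = ln(6.7644) = 1.9117.
kT = 342.6 meV / 1.9117 = 179 meV.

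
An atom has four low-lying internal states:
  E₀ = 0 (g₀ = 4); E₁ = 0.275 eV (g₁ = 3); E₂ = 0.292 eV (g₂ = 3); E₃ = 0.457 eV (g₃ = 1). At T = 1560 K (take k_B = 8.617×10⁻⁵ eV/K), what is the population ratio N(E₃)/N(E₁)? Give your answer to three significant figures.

k_BT = 8.617×10⁻⁵ × 1560 K = 0.13443 eV.
n₃/n₁ = (g₃/g₁) exp[−(E₃−E₁)/kT] = (1/3) × exp(−(0.182 eV)/(0.13443 eV)) = (1/3) × exp(-1.3539) = 0.0861.

0.0861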